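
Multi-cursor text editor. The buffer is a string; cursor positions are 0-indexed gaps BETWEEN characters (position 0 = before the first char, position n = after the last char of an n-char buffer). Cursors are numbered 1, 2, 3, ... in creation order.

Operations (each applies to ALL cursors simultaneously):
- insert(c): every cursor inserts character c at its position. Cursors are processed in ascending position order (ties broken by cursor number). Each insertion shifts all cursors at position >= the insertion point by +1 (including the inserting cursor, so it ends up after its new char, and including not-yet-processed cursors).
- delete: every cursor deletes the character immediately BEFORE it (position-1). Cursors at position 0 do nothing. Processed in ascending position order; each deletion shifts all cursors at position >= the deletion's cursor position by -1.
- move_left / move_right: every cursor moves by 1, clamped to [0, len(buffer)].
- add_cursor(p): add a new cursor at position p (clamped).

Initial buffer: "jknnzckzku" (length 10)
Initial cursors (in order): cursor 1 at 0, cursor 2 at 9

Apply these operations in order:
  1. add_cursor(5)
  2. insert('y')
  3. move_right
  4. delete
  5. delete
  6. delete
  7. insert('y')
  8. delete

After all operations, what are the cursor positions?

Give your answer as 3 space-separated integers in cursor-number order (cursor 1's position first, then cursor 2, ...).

After op 1 (add_cursor(5)): buffer="jknnzckzku" (len 10), cursors c1@0 c3@5 c2@9, authorship ..........
After op 2 (insert('y')): buffer="yjknnzyckzkyu" (len 13), cursors c1@1 c3@7 c2@12, authorship 1.....3....2.
After op 3 (move_right): buffer="yjknnzyckzkyu" (len 13), cursors c1@2 c3@8 c2@13, authorship 1.....3....2.
After op 4 (delete): buffer="yknnzykzky" (len 10), cursors c1@1 c3@6 c2@10, authorship 1....3...2
After op 5 (delete): buffer="knnzkzk" (len 7), cursors c1@0 c3@4 c2@7, authorship .......
After op 6 (delete): buffer="knnkz" (len 5), cursors c1@0 c3@3 c2@5, authorship .....
After op 7 (insert('y')): buffer="yknnykzy" (len 8), cursors c1@1 c3@5 c2@8, authorship 1...3..2
After op 8 (delete): buffer="knnkz" (len 5), cursors c1@0 c3@3 c2@5, authorship .....

Answer: 0 5 3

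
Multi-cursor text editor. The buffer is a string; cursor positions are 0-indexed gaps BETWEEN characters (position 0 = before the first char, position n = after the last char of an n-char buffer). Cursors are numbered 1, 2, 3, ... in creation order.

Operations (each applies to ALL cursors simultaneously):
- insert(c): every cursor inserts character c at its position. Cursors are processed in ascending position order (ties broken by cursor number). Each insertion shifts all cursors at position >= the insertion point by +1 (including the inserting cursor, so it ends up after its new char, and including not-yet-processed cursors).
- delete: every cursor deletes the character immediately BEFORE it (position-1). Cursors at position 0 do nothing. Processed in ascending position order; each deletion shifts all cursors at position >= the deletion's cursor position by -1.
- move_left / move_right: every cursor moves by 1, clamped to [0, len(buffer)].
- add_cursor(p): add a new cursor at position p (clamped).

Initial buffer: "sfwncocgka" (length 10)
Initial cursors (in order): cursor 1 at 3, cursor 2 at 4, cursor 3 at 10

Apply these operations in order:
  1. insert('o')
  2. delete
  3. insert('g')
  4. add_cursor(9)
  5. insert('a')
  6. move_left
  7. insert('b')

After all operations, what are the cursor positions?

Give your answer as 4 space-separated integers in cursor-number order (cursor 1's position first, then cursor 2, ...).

After op 1 (insert('o')): buffer="sfwonococgkao" (len 13), cursors c1@4 c2@6 c3@13, authorship ...1.2......3
After op 2 (delete): buffer="sfwncocgka" (len 10), cursors c1@3 c2@4 c3@10, authorship ..........
After op 3 (insert('g')): buffer="sfwgngcocgkag" (len 13), cursors c1@4 c2@6 c3@13, authorship ...1.2......3
After op 4 (add_cursor(9)): buffer="sfwgngcocgkag" (len 13), cursors c1@4 c2@6 c4@9 c3@13, authorship ...1.2......3
After op 5 (insert('a')): buffer="sfwgangacocagkaga" (len 17), cursors c1@5 c2@8 c4@12 c3@17, authorship ...11.22...4...33
After op 6 (move_left): buffer="sfwgangacocagkaga" (len 17), cursors c1@4 c2@7 c4@11 c3@16, authorship ...11.22...4...33
After op 7 (insert('b')): buffer="sfwgbangbacocbagkagba" (len 21), cursors c1@5 c2@9 c4@14 c3@20, authorship ...111.222...44...333

Answer: 5 9 20 14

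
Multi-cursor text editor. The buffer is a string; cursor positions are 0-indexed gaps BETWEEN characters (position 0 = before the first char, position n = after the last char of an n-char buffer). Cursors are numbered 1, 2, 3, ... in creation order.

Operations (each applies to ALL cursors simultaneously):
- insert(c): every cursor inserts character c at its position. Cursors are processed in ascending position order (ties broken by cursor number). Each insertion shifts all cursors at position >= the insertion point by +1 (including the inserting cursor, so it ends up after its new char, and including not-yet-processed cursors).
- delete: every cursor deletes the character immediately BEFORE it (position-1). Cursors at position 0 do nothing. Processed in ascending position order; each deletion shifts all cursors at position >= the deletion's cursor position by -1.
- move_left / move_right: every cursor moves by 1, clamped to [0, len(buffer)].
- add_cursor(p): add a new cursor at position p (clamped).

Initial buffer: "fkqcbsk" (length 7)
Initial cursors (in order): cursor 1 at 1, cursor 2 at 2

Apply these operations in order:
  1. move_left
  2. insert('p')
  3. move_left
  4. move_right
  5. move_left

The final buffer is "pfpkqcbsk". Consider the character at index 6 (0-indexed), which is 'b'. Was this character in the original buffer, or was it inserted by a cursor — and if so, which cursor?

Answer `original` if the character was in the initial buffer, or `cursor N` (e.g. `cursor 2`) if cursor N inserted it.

After op 1 (move_left): buffer="fkqcbsk" (len 7), cursors c1@0 c2@1, authorship .......
After op 2 (insert('p')): buffer="pfpkqcbsk" (len 9), cursors c1@1 c2@3, authorship 1.2......
After op 3 (move_left): buffer="pfpkqcbsk" (len 9), cursors c1@0 c2@2, authorship 1.2......
After op 4 (move_right): buffer="pfpkqcbsk" (len 9), cursors c1@1 c2@3, authorship 1.2......
After op 5 (move_left): buffer="pfpkqcbsk" (len 9), cursors c1@0 c2@2, authorship 1.2......
Authorship (.=original, N=cursor N): 1 . 2 . . . . . .
Index 6: author = original

Answer: original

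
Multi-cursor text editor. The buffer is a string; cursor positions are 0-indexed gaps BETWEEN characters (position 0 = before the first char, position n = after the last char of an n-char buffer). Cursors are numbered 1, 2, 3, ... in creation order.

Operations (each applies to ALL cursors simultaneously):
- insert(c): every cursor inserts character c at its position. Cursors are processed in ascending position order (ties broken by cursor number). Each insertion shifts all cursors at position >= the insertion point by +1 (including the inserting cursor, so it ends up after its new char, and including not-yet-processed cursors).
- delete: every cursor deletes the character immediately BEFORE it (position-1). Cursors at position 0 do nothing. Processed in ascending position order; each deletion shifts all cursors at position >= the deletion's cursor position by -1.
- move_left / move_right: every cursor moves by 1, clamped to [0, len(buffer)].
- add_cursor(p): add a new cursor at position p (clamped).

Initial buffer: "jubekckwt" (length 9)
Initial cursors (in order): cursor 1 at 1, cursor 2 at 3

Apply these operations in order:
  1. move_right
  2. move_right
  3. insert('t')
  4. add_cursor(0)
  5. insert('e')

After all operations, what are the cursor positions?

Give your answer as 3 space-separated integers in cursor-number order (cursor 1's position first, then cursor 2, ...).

After op 1 (move_right): buffer="jubekckwt" (len 9), cursors c1@2 c2@4, authorship .........
After op 2 (move_right): buffer="jubekckwt" (len 9), cursors c1@3 c2@5, authorship .........
After op 3 (insert('t')): buffer="jubtektckwt" (len 11), cursors c1@4 c2@7, authorship ...1..2....
After op 4 (add_cursor(0)): buffer="jubtektckwt" (len 11), cursors c3@0 c1@4 c2@7, authorship ...1..2....
After op 5 (insert('e')): buffer="ejubteekteckwt" (len 14), cursors c3@1 c1@6 c2@10, authorship 3...11..22....

Answer: 6 10 1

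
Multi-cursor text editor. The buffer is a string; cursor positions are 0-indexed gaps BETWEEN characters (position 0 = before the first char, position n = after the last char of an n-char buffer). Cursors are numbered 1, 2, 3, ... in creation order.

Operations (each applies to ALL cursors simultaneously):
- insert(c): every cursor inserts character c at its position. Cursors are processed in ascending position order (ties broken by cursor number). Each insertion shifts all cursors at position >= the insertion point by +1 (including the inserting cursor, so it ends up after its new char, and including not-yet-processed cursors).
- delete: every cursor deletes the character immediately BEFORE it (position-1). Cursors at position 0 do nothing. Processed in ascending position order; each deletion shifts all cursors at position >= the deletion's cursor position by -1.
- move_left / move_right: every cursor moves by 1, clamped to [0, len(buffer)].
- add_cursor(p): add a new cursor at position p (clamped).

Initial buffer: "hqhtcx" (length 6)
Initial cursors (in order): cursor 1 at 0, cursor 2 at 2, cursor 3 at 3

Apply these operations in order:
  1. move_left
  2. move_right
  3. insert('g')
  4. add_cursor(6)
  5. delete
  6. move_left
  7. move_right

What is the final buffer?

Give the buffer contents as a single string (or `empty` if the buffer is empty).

Answer: hqtcx

Derivation:
After op 1 (move_left): buffer="hqhtcx" (len 6), cursors c1@0 c2@1 c3@2, authorship ......
After op 2 (move_right): buffer="hqhtcx" (len 6), cursors c1@1 c2@2 c3@3, authorship ......
After op 3 (insert('g')): buffer="hgqghgtcx" (len 9), cursors c1@2 c2@4 c3@6, authorship .1.2.3...
After op 4 (add_cursor(6)): buffer="hgqghgtcx" (len 9), cursors c1@2 c2@4 c3@6 c4@6, authorship .1.2.3...
After op 5 (delete): buffer="hqtcx" (len 5), cursors c1@1 c2@2 c3@2 c4@2, authorship .....
After op 6 (move_left): buffer="hqtcx" (len 5), cursors c1@0 c2@1 c3@1 c4@1, authorship .....
After op 7 (move_right): buffer="hqtcx" (len 5), cursors c1@1 c2@2 c3@2 c4@2, authorship .....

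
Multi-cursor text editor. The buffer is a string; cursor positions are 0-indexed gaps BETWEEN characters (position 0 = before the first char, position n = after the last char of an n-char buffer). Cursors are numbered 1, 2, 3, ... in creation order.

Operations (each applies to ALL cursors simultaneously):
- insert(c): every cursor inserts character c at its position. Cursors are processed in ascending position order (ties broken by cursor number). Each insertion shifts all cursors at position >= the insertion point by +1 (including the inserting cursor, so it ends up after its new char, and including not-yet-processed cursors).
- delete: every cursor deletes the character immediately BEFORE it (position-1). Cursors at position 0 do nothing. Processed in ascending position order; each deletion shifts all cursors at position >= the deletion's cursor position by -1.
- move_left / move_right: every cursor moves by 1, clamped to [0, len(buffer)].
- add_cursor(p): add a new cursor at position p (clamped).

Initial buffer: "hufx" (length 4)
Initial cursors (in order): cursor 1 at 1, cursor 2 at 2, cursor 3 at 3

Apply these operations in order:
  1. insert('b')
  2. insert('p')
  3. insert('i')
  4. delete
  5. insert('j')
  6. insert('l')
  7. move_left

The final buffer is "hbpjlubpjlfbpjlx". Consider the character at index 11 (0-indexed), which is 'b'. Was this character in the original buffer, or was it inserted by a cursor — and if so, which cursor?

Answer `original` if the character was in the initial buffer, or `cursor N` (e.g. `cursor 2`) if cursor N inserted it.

Answer: cursor 3

Derivation:
After op 1 (insert('b')): buffer="hbubfbx" (len 7), cursors c1@2 c2@4 c3@6, authorship .1.2.3.
After op 2 (insert('p')): buffer="hbpubpfbpx" (len 10), cursors c1@3 c2@6 c3@9, authorship .11.22.33.
After op 3 (insert('i')): buffer="hbpiubpifbpix" (len 13), cursors c1@4 c2@8 c3@12, authorship .111.222.333.
After op 4 (delete): buffer="hbpubpfbpx" (len 10), cursors c1@3 c2@6 c3@9, authorship .11.22.33.
After op 5 (insert('j')): buffer="hbpjubpjfbpjx" (len 13), cursors c1@4 c2@8 c3@12, authorship .111.222.333.
After op 6 (insert('l')): buffer="hbpjlubpjlfbpjlx" (len 16), cursors c1@5 c2@10 c3@15, authorship .1111.2222.3333.
After op 7 (move_left): buffer="hbpjlubpjlfbpjlx" (len 16), cursors c1@4 c2@9 c3@14, authorship .1111.2222.3333.
Authorship (.=original, N=cursor N): . 1 1 1 1 . 2 2 2 2 . 3 3 3 3 .
Index 11: author = 3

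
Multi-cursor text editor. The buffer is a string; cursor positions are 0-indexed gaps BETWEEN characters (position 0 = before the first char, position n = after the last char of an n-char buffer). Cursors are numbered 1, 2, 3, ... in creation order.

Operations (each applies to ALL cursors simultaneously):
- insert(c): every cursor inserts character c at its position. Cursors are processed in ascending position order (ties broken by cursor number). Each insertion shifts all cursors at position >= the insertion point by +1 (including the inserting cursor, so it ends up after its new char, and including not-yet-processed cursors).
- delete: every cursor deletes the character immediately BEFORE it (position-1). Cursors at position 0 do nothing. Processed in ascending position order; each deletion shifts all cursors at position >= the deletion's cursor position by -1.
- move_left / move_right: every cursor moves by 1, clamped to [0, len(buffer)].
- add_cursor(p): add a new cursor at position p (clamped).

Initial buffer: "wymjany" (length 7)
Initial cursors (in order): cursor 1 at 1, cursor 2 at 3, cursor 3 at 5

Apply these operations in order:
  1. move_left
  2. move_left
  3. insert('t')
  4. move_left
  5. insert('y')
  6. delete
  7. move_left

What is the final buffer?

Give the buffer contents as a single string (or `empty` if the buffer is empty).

After op 1 (move_left): buffer="wymjany" (len 7), cursors c1@0 c2@2 c3@4, authorship .......
After op 2 (move_left): buffer="wymjany" (len 7), cursors c1@0 c2@1 c3@3, authorship .......
After op 3 (insert('t')): buffer="twtymtjany" (len 10), cursors c1@1 c2@3 c3@6, authorship 1.2..3....
After op 4 (move_left): buffer="twtymtjany" (len 10), cursors c1@0 c2@2 c3@5, authorship 1.2..3....
After op 5 (insert('y')): buffer="ytwytymytjany" (len 13), cursors c1@1 c2@4 c3@8, authorship 11.22..33....
After op 6 (delete): buffer="twtymtjany" (len 10), cursors c1@0 c2@2 c3@5, authorship 1.2..3....
After op 7 (move_left): buffer="twtymtjany" (len 10), cursors c1@0 c2@1 c3@4, authorship 1.2..3....

Answer: twtymtjany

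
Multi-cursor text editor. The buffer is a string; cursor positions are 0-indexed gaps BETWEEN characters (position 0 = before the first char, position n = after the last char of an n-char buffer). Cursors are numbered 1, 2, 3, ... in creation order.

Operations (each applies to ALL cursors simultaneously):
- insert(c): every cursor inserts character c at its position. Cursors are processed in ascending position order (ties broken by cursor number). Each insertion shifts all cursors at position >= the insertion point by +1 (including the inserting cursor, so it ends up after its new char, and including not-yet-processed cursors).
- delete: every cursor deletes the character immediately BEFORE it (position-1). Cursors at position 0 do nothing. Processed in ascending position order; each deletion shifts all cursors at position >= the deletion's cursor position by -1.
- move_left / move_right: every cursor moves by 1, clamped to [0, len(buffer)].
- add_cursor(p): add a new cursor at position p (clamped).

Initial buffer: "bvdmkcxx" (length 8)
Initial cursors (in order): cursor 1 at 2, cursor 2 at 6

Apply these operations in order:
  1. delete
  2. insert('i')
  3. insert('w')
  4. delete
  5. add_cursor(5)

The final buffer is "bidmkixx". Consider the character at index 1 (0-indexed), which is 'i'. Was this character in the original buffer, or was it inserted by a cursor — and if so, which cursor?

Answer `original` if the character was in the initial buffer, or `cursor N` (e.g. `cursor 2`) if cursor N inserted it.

After op 1 (delete): buffer="bdmkxx" (len 6), cursors c1@1 c2@4, authorship ......
After op 2 (insert('i')): buffer="bidmkixx" (len 8), cursors c1@2 c2@6, authorship .1...2..
After op 3 (insert('w')): buffer="biwdmkiwxx" (len 10), cursors c1@3 c2@8, authorship .11...22..
After op 4 (delete): buffer="bidmkixx" (len 8), cursors c1@2 c2@6, authorship .1...2..
After op 5 (add_cursor(5)): buffer="bidmkixx" (len 8), cursors c1@2 c3@5 c2@6, authorship .1...2..
Authorship (.=original, N=cursor N): . 1 . . . 2 . .
Index 1: author = 1

Answer: cursor 1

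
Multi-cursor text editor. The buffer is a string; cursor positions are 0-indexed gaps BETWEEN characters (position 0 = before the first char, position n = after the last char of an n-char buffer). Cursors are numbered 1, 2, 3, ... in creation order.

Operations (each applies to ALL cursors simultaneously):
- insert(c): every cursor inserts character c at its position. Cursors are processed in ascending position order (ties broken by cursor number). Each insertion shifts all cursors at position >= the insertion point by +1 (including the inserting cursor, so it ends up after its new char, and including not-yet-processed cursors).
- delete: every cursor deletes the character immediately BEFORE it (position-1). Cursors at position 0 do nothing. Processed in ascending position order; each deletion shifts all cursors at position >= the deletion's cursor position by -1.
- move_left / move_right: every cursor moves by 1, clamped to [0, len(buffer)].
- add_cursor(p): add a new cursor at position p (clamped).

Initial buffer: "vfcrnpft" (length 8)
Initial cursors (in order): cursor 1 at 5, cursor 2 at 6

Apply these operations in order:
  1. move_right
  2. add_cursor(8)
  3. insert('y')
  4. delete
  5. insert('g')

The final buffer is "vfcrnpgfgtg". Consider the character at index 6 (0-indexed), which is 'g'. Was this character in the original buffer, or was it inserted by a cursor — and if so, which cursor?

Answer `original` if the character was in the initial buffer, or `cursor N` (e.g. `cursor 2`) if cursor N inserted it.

Answer: cursor 1

Derivation:
After op 1 (move_right): buffer="vfcrnpft" (len 8), cursors c1@6 c2@7, authorship ........
After op 2 (add_cursor(8)): buffer="vfcrnpft" (len 8), cursors c1@6 c2@7 c3@8, authorship ........
After op 3 (insert('y')): buffer="vfcrnpyfyty" (len 11), cursors c1@7 c2@9 c3@11, authorship ......1.2.3
After op 4 (delete): buffer="vfcrnpft" (len 8), cursors c1@6 c2@7 c3@8, authorship ........
After op 5 (insert('g')): buffer="vfcrnpgfgtg" (len 11), cursors c1@7 c2@9 c3@11, authorship ......1.2.3
Authorship (.=original, N=cursor N): . . . . . . 1 . 2 . 3
Index 6: author = 1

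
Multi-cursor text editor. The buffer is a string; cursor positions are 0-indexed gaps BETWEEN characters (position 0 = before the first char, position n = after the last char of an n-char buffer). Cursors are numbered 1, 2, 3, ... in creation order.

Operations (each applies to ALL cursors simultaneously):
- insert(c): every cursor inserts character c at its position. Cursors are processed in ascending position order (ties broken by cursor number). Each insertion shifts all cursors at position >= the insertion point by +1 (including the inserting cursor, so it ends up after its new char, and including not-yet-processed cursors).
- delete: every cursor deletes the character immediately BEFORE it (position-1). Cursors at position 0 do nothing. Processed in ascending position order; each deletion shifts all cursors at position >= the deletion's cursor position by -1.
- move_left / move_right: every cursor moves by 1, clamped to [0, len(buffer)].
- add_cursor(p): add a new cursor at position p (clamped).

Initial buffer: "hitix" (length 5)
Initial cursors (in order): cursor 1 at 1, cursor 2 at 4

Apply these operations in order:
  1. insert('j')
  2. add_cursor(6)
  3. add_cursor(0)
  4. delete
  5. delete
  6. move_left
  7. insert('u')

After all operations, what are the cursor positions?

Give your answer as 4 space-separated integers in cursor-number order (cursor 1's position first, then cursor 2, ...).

Answer: 4 4 4 4

Derivation:
After op 1 (insert('j')): buffer="hjitijx" (len 7), cursors c1@2 c2@6, authorship .1...2.
After op 2 (add_cursor(6)): buffer="hjitijx" (len 7), cursors c1@2 c2@6 c3@6, authorship .1...2.
After op 3 (add_cursor(0)): buffer="hjitijx" (len 7), cursors c4@0 c1@2 c2@6 c3@6, authorship .1...2.
After op 4 (delete): buffer="hitx" (len 4), cursors c4@0 c1@1 c2@3 c3@3, authorship ....
After op 5 (delete): buffer="x" (len 1), cursors c1@0 c2@0 c3@0 c4@0, authorship .
After op 6 (move_left): buffer="x" (len 1), cursors c1@0 c2@0 c3@0 c4@0, authorship .
After op 7 (insert('u')): buffer="uuuux" (len 5), cursors c1@4 c2@4 c3@4 c4@4, authorship 1234.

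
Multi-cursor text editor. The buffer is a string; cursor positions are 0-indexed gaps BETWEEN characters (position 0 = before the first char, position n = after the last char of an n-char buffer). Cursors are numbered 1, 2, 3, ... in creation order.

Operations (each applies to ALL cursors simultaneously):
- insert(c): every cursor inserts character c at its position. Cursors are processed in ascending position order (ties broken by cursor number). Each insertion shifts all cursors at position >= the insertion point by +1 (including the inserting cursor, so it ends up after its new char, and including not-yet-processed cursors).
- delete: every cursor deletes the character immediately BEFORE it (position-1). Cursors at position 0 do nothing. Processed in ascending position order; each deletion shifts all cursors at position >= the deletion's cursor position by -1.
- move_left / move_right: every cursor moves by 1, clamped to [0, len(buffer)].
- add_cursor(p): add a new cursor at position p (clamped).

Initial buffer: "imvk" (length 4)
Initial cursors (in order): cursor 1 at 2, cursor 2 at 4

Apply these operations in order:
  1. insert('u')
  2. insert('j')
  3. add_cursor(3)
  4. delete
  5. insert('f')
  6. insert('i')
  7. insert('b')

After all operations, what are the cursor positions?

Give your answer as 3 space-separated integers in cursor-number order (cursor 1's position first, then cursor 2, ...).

After op 1 (insert('u')): buffer="imuvku" (len 6), cursors c1@3 c2@6, authorship ..1..2
After op 2 (insert('j')): buffer="imujvkuj" (len 8), cursors c1@4 c2@8, authorship ..11..22
After op 3 (add_cursor(3)): buffer="imujvkuj" (len 8), cursors c3@3 c1@4 c2@8, authorship ..11..22
After op 4 (delete): buffer="imvku" (len 5), cursors c1@2 c3@2 c2@5, authorship ....2
After op 5 (insert('f')): buffer="imffvkuf" (len 8), cursors c1@4 c3@4 c2@8, authorship ..13..22
After op 6 (insert('i')): buffer="imffiivkufi" (len 11), cursors c1@6 c3@6 c2@11, authorship ..1313..222
After op 7 (insert('b')): buffer="imffiibbvkufib" (len 14), cursors c1@8 c3@8 c2@14, authorship ..131313..2222

Answer: 8 14 8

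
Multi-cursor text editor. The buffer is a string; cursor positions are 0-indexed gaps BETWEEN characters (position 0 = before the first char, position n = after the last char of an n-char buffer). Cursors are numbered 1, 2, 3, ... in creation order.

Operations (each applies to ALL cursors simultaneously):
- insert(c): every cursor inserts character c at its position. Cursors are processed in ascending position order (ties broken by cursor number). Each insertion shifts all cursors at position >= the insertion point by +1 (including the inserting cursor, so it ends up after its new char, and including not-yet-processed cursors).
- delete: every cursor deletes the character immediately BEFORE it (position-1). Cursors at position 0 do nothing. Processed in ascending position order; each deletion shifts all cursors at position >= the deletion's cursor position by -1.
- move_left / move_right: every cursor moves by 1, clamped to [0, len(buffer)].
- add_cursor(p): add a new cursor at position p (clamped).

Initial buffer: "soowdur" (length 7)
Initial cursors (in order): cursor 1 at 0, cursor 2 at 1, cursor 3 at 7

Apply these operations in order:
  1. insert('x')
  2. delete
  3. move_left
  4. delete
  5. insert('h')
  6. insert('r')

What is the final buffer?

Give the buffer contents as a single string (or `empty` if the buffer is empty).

Answer: hhrrsoowdhrr

Derivation:
After op 1 (insert('x')): buffer="xsxoowdurx" (len 10), cursors c1@1 c2@3 c3@10, authorship 1.2......3
After op 2 (delete): buffer="soowdur" (len 7), cursors c1@0 c2@1 c3@7, authorship .......
After op 3 (move_left): buffer="soowdur" (len 7), cursors c1@0 c2@0 c3@6, authorship .......
After op 4 (delete): buffer="soowdr" (len 6), cursors c1@0 c2@0 c3@5, authorship ......
After op 5 (insert('h')): buffer="hhsoowdhr" (len 9), cursors c1@2 c2@2 c3@8, authorship 12.....3.
After op 6 (insert('r')): buffer="hhrrsoowdhrr" (len 12), cursors c1@4 c2@4 c3@11, authorship 1212.....33.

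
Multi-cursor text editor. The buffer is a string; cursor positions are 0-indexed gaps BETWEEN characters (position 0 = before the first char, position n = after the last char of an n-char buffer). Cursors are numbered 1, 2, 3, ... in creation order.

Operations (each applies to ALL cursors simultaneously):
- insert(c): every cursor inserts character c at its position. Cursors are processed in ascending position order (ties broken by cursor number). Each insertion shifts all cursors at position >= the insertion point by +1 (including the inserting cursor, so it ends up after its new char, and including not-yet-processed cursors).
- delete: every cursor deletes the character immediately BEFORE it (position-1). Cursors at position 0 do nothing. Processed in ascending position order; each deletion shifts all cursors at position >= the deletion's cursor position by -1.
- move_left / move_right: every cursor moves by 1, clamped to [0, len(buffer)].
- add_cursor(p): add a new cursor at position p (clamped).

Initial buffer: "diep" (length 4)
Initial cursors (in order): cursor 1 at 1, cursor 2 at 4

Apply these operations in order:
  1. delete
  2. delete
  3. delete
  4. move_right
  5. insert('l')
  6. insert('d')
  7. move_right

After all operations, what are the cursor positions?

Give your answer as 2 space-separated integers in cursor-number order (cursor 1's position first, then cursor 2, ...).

After op 1 (delete): buffer="ie" (len 2), cursors c1@0 c2@2, authorship ..
After op 2 (delete): buffer="i" (len 1), cursors c1@0 c2@1, authorship .
After op 3 (delete): buffer="" (len 0), cursors c1@0 c2@0, authorship 
After op 4 (move_right): buffer="" (len 0), cursors c1@0 c2@0, authorship 
After op 5 (insert('l')): buffer="ll" (len 2), cursors c1@2 c2@2, authorship 12
After op 6 (insert('d')): buffer="lldd" (len 4), cursors c1@4 c2@4, authorship 1212
After op 7 (move_right): buffer="lldd" (len 4), cursors c1@4 c2@4, authorship 1212

Answer: 4 4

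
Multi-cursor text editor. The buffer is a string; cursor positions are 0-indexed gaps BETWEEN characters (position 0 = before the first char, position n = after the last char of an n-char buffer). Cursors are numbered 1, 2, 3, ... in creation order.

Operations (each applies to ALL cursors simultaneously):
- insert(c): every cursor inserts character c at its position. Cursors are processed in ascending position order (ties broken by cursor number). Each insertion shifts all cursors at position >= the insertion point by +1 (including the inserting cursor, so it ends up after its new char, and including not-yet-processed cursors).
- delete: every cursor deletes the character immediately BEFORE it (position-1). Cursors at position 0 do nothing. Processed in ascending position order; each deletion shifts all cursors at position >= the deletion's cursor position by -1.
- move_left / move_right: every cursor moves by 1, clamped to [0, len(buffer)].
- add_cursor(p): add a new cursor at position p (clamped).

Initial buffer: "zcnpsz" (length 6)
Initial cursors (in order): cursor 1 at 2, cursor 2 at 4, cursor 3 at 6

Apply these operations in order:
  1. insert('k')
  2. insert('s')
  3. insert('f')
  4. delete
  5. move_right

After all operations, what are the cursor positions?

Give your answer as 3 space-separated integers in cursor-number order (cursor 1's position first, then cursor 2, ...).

Answer: 5 9 12

Derivation:
After op 1 (insert('k')): buffer="zcknpkszk" (len 9), cursors c1@3 c2@6 c3@9, authorship ..1..2..3
After op 2 (insert('s')): buffer="zcksnpksszks" (len 12), cursors c1@4 c2@8 c3@12, authorship ..11..22..33
After op 3 (insert('f')): buffer="zcksfnpksfszksf" (len 15), cursors c1@5 c2@10 c3@15, authorship ..111..222..333
After op 4 (delete): buffer="zcksnpksszks" (len 12), cursors c1@4 c2@8 c3@12, authorship ..11..22..33
After op 5 (move_right): buffer="zcksnpksszks" (len 12), cursors c1@5 c2@9 c3@12, authorship ..11..22..33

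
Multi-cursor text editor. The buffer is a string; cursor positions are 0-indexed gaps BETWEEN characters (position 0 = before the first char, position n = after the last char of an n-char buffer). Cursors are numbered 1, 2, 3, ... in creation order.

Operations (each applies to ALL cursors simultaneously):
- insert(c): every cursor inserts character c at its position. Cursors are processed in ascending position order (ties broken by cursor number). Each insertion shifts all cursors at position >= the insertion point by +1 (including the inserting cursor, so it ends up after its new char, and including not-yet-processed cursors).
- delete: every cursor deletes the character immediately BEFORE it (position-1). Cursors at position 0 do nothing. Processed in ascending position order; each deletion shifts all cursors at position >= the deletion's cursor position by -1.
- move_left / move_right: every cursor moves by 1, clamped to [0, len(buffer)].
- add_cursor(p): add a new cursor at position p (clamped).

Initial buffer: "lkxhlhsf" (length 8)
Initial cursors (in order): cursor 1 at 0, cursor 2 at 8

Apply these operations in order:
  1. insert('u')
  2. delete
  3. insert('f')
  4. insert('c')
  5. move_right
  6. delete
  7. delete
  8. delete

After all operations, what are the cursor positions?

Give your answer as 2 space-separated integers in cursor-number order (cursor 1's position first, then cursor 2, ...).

After op 1 (insert('u')): buffer="ulkxhlhsfu" (len 10), cursors c1@1 c2@10, authorship 1........2
After op 2 (delete): buffer="lkxhlhsf" (len 8), cursors c1@0 c2@8, authorship ........
After op 3 (insert('f')): buffer="flkxhlhsff" (len 10), cursors c1@1 c2@10, authorship 1........2
After op 4 (insert('c')): buffer="fclkxhlhsffc" (len 12), cursors c1@2 c2@12, authorship 11........22
After op 5 (move_right): buffer="fclkxhlhsffc" (len 12), cursors c1@3 c2@12, authorship 11........22
After op 6 (delete): buffer="fckxhlhsff" (len 10), cursors c1@2 c2@10, authorship 11.......2
After op 7 (delete): buffer="fkxhlhsf" (len 8), cursors c1@1 c2@8, authorship 1.......
After op 8 (delete): buffer="kxhlhs" (len 6), cursors c1@0 c2@6, authorship ......

Answer: 0 6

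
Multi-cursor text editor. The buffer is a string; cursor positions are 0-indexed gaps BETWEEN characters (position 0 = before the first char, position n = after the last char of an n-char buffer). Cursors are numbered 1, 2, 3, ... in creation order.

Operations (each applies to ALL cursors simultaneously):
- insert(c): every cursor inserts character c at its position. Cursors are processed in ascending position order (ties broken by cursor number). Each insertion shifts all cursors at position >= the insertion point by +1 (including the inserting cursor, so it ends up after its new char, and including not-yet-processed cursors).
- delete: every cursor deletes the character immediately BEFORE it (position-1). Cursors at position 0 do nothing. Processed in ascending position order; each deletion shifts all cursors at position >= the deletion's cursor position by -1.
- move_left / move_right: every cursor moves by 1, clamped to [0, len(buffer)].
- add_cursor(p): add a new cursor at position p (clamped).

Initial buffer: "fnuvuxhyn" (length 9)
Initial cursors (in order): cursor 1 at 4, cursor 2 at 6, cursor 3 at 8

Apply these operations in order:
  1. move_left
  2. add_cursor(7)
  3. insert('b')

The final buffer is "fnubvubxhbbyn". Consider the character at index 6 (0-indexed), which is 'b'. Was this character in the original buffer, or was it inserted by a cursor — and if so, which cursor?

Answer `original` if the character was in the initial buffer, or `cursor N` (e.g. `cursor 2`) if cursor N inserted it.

Answer: cursor 2

Derivation:
After op 1 (move_left): buffer="fnuvuxhyn" (len 9), cursors c1@3 c2@5 c3@7, authorship .........
After op 2 (add_cursor(7)): buffer="fnuvuxhyn" (len 9), cursors c1@3 c2@5 c3@7 c4@7, authorship .........
After op 3 (insert('b')): buffer="fnubvubxhbbyn" (len 13), cursors c1@4 c2@7 c3@11 c4@11, authorship ...1..2..34..
Authorship (.=original, N=cursor N): . . . 1 . . 2 . . 3 4 . .
Index 6: author = 2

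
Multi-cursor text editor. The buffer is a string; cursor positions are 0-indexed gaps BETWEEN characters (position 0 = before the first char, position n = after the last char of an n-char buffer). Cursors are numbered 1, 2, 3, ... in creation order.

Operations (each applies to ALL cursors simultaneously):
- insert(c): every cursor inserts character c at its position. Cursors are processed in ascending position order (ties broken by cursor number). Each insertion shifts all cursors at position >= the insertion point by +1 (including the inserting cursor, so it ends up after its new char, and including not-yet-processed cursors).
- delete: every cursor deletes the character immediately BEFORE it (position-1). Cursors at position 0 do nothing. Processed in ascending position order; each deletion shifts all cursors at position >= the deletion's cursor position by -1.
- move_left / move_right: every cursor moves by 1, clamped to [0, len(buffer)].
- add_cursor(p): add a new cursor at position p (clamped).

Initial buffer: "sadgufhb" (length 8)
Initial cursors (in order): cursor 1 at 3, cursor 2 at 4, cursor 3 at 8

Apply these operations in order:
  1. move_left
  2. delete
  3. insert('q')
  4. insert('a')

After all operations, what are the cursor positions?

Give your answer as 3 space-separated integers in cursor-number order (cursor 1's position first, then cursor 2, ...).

Answer: 5 5 10

Derivation:
After op 1 (move_left): buffer="sadgufhb" (len 8), cursors c1@2 c2@3 c3@7, authorship ........
After op 2 (delete): buffer="sgufb" (len 5), cursors c1@1 c2@1 c3@4, authorship .....
After op 3 (insert('q')): buffer="sqqgufqb" (len 8), cursors c1@3 c2@3 c3@7, authorship .12...3.
After op 4 (insert('a')): buffer="sqqaagufqab" (len 11), cursors c1@5 c2@5 c3@10, authorship .1212...33.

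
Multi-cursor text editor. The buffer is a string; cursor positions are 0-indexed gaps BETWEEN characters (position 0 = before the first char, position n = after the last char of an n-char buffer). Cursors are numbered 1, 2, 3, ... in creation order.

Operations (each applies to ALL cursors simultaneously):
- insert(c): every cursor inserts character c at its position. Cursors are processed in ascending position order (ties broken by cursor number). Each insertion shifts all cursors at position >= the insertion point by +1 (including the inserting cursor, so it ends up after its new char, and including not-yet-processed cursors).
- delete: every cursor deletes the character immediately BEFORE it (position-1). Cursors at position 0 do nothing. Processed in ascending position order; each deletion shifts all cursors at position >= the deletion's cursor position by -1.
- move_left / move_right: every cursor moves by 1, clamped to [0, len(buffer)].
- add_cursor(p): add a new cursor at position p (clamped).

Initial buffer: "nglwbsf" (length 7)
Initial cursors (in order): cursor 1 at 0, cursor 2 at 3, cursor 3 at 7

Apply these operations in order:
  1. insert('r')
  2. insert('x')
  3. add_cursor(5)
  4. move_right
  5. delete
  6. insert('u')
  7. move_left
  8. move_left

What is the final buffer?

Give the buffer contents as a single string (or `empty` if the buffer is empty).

After op 1 (insert('r')): buffer="rnglrwbsfr" (len 10), cursors c1@1 c2@5 c3@10, authorship 1...2....3
After op 2 (insert('x')): buffer="rxnglrxwbsfrx" (len 13), cursors c1@2 c2@7 c3@13, authorship 11...22....33
After op 3 (add_cursor(5)): buffer="rxnglrxwbsfrx" (len 13), cursors c1@2 c4@5 c2@7 c3@13, authorship 11...22....33
After op 4 (move_right): buffer="rxnglrxwbsfrx" (len 13), cursors c1@3 c4@6 c2@8 c3@13, authorship 11...22....33
After op 5 (delete): buffer="rxglxbsfr" (len 9), cursors c1@2 c4@4 c2@5 c3@9, authorship 11..2...3
After op 6 (insert('u')): buffer="rxugluxubsfru" (len 13), cursors c1@3 c4@6 c2@8 c3@13, authorship 111..422...33
After op 7 (move_left): buffer="rxugluxubsfru" (len 13), cursors c1@2 c4@5 c2@7 c3@12, authorship 111..422...33
After op 8 (move_left): buffer="rxugluxubsfru" (len 13), cursors c1@1 c4@4 c2@6 c3@11, authorship 111..422...33

Answer: rxugluxubsfru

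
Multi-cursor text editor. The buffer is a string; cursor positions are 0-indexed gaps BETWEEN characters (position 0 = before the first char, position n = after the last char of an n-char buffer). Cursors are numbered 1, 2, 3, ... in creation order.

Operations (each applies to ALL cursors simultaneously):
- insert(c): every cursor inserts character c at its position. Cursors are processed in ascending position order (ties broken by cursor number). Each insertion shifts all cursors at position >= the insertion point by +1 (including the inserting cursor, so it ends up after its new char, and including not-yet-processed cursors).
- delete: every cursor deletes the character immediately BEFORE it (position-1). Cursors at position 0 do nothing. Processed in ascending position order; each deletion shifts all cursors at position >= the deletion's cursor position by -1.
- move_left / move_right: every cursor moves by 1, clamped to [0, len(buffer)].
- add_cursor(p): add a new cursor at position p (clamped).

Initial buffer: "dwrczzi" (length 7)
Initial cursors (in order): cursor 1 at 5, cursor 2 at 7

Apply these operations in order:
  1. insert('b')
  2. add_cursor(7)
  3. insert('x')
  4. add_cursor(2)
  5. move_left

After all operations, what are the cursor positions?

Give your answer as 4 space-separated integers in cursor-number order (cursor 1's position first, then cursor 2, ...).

Answer: 6 11 8 1

Derivation:
After op 1 (insert('b')): buffer="dwrczbzib" (len 9), cursors c1@6 c2@9, authorship .....1..2
After op 2 (add_cursor(7)): buffer="dwrczbzib" (len 9), cursors c1@6 c3@7 c2@9, authorship .....1..2
After op 3 (insert('x')): buffer="dwrczbxzxibx" (len 12), cursors c1@7 c3@9 c2@12, authorship .....11.3.22
After op 4 (add_cursor(2)): buffer="dwrczbxzxibx" (len 12), cursors c4@2 c1@7 c3@9 c2@12, authorship .....11.3.22
After op 5 (move_left): buffer="dwrczbxzxibx" (len 12), cursors c4@1 c1@6 c3@8 c2@11, authorship .....11.3.22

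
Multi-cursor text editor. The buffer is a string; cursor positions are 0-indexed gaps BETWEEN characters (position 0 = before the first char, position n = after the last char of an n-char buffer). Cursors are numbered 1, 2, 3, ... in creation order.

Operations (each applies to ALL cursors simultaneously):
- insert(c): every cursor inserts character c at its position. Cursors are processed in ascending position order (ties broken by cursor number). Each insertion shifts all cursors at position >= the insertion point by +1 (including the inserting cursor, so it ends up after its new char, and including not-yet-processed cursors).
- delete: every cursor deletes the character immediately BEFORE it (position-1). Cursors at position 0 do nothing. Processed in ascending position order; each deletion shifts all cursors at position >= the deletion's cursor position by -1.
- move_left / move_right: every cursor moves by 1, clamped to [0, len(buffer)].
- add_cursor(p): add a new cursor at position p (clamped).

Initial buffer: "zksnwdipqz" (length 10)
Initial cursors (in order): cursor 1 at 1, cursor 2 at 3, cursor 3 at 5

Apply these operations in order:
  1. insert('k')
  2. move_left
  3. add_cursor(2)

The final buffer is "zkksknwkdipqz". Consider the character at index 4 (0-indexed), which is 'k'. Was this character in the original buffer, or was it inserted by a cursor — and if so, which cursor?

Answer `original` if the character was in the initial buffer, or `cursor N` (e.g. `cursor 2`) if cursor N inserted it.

Answer: cursor 2

Derivation:
After op 1 (insert('k')): buffer="zkksknwkdipqz" (len 13), cursors c1@2 c2@5 c3@8, authorship .1..2..3.....
After op 2 (move_left): buffer="zkksknwkdipqz" (len 13), cursors c1@1 c2@4 c3@7, authorship .1..2..3.....
After op 3 (add_cursor(2)): buffer="zkksknwkdipqz" (len 13), cursors c1@1 c4@2 c2@4 c3@7, authorship .1..2..3.....
Authorship (.=original, N=cursor N): . 1 . . 2 . . 3 . . . . .
Index 4: author = 2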